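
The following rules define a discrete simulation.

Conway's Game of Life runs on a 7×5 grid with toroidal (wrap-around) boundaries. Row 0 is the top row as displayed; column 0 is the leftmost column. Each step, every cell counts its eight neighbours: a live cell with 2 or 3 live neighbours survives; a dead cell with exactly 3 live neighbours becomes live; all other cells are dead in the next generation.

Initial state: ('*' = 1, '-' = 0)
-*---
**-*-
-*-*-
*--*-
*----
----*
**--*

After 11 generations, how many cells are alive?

0) -*---
**-*-
-*-*-
*--*-
*----
----*
**--*
1) -----
**--*
-*-*-
***--
*----
-*--*
-*--*
2) -*--*
***-*
---*-
*-*-*
--*-*
-*--*
-----
3) -****
-**-*
-----
***-*
--*-*
*--*-
-----
4) -*--*
-*--*
----*
***-*
--*--
---**
**---
5) -**-*
---**
--*-*
***-*
--*--
*****
-***-
6) -*--*
-*--*
--*--
*-*-*
-----
*---*
-----
7) -----
-***-
--*-*
-*-*-
-*-*-
-----
----*
8) --**-
-***-
*---*
**-**
-----
-----
-----
9) -*-*-
**---
-----
-*-*-
*---*
-----
-----
10) ***--
***--
***--
*---*
*---*
-----
-----
11) *-*--
---**
--**-
---*-
*---*
-----
-*---

10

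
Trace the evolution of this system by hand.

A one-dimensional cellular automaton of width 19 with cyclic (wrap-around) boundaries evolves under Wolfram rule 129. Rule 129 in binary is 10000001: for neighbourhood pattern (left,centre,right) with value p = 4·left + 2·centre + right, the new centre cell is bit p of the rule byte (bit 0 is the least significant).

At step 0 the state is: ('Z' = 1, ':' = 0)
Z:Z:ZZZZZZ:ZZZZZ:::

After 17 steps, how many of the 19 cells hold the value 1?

[0] Z:Z:ZZZZZZ:ZZZZZ:::
[1] :::::ZZZZ:::ZZZ::Z:
[2] ZZZZ::ZZ::Z::Z:::::
[3] :ZZ::::::::::::ZZZ:
[4] ::::ZZZZZZZZZZ::Z::
[5] ZZZ::ZZZZZZZZ:::::Z
[6] ZZ::::ZZZZZZ::ZZZ::
[7] :::ZZ::ZZZZ::::Z:::
[8] ZZ::::::ZZ::ZZ:::ZZ
[9] Z::ZZZZ::::::::Z::Z
[10] ::::ZZ::ZZZZZZ:::::
[11] ZZZ::::::ZZZZ::ZZZZ
[12] ZZ::ZZZZ::ZZ::::ZZZ
[13] Z::::ZZ::::::ZZ::ZZ
[14] ::ZZ::::ZZZZ::::::Z
[15] :::::ZZ::ZZ::ZZZZ::
[16] ZZZZ::::::::::ZZ::Z
[17] ZZZ::ZZZZZZZZ::::::

11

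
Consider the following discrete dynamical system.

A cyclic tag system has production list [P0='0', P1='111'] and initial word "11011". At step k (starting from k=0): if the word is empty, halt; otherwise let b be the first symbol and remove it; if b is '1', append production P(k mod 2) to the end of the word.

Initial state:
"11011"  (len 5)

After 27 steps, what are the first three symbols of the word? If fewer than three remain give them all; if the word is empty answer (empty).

k=0  "11011"  (len 5)
k=1  "10110"  (len 5)
k=2  "0110111"  (len 7)
k=3  "110111"  (len 6)
k=4  "10111111"  (len 8)
k=5  "01111110"  (len 8)
k=6  "1111110"  (len 7)
k=7  "1111100"  (len 7)
k=8  "111100111"  (len 9)
k=9  "111001110"  (len 9)
k=10  "11001110111"  (len 11)
k=11  "10011101110"  (len 11)
k=12  "0011101110111"  (len 13)
k=13  "011101110111"  (len 12)
k=14  "11101110111"  (len 11)
k=15  "11011101110"  (len 11)
k=16  "1011101110111"  (len 13)
k=17  "0111011101110"  (len 13)
k=18  "111011101110"  (len 12)
k=19  "110111011100"  (len 12)
k=20  "10111011100111"  (len 14)
k=21  "01110111001110"  (len 14)
k=22  "1110111001110"  (len 13)
k=23  "1101110011100"  (len 13)
k=24  "101110011100111"  (len 15)
k=25  "011100111001110"  (len 15)
k=26  "11100111001110"  (len 14)
k=27  "11001110011100"  (len 14)

110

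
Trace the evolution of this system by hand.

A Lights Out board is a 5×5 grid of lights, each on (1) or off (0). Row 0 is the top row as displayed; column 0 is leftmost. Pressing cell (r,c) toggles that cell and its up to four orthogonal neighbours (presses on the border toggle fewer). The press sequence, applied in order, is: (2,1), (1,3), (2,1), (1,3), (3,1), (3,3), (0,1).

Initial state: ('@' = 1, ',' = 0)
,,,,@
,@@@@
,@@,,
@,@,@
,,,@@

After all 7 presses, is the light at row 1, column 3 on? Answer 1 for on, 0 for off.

1

step 0: ,,,,@
,@@@@
,@@,,
@,@,@
,,,@@
step 1: ,,,,@
,,@@@
@,,,,
@@@,@
,,,@@
step 2: ,,,@@
,,,,,
@,,@,
@@@,@
,,,@@
step 3: ,,,@@
,@,,,
,@@@,
@,@,@
,,,@@
step 4: ,,,,@
,@@@@
,@@,,
@,@,@
,,,@@
step 5: ,,,,@
,@@@@
,,@,,
,@,,@
,@,@@
step 6: ,,,,@
,@@@@
,,@@,
,@@@,
,@,,@
step 7: @@@,@
,,@@@
,,@@,
,@@@,
,@,,@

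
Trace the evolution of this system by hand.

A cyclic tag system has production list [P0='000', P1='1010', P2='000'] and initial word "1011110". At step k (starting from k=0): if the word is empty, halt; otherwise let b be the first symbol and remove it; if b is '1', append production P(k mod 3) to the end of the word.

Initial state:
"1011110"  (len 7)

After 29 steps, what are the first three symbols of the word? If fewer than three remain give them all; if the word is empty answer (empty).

gen 0: "1011110"  (len 7)
gen 1: "011110000"  (len 9)
gen 2: "11110000"  (len 8)
gen 3: "1110000000"  (len 10)
gen 4: "110000000000"  (len 12)
gen 5: "100000000001010"  (len 15)
gen 6: "00000000001010000"  (len 17)
gen 7: "0000000001010000"  (len 16)
gen 8: "000000001010000"  (len 15)
gen 9: "00000001010000"  (len 14)
gen 10: "0000001010000"  (len 13)
gen 11: "000001010000"  (len 12)
gen 12: "00001010000"  (len 11)
gen 13: "0001010000"  (len 10)
gen 14: "001010000"  (len 9)
gen 15: "01010000"  (len 8)
gen 16: "1010000"  (len 7)
gen 17: "0100001010"  (len 10)
gen 18: "100001010"  (len 9)
gen 19: "00001010000"  (len 11)
gen 20: "0001010000"  (len 10)
gen 21: "001010000"  (len 9)
gen 22: "01010000"  (len 8)
gen 23: "1010000"  (len 7)
gen 24: "010000000"  (len 9)
gen 25: "10000000"  (len 8)
gen 26: "00000001010"  (len 11)
gen 27: "0000001010"  (len 10)
gen 28: "000001010"  (len 9)
gen 29: "00001010"  (len 8)

000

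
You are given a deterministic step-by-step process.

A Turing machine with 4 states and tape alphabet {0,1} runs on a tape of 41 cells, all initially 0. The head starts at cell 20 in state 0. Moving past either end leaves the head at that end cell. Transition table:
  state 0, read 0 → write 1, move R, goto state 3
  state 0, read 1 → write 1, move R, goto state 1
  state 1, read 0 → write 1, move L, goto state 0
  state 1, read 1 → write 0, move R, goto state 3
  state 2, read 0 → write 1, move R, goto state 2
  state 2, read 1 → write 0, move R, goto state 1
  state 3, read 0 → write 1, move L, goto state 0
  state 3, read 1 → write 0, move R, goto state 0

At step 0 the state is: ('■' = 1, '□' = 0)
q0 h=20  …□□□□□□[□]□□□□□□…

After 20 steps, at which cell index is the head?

[0] q0 h=20  …□□□□□□[□]□□□□□□…
[1] q3 h=21  …□□□□□■[□]□□□□□□…
[2] q0 h=20  …□□□□□□[■]■□□□□□…
[3] q1 h=21  …□□□□□■[■]□□□□□□…
[4] q3 h=22  …□□□□■□[□]□□□□□□…
[5] q0 h=21  …□□□□□■[□]■□□□□□…
[6] q3 h=22  …□□□□■■[■]□□□□□□…
[7] q0 h=23  …□□□■■□[□]□□□□□□…
[8] q3 h=24  …□□■■□■[□]□□□□□□…
[9] q0 h=23  …□□□■■□[■]■□□□□□…
[10] q1 h=24  …□□■■□■[■]□□□□□□…
[11] q3 h=25  …□■■□■□[□]□□□□□□…
[12] q0 h=24  …□□■■□■[□]■□□□□□…
[13] q3 h=25  …□■■□■■[■]□□□□□□…
[14] q0 h=26  …■■□■■□[□]□□□□□□…
[15] q3 h=27  …■□■■□■[□]□□□□□□…
[16] q0 h=26  …■■□■■□[■]■□□□□□…
[17] q1 h=27  …■□■■□■[■]□□□□□□…
[18] q3 h=28  …□■■□■□[□]□□□□□□…
[19] q0 h=27  …■□■■□■[□]■□□□□□…
[20] q3 h=28  …□■■□■■[■]□□□□□□…

28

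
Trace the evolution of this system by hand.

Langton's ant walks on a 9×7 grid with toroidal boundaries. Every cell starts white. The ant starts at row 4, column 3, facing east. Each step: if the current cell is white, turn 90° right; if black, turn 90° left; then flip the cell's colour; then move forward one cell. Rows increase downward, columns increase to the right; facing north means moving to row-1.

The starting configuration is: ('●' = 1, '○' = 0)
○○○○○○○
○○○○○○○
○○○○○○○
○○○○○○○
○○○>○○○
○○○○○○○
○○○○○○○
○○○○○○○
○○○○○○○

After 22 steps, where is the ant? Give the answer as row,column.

t=0: ○○○○○○○
○○○○○○○
○○○○○○○
○○○○○○○
○○○>○○○
○○○○○○○
○○○○○○○
○○○○○○○
○○○○○○○
t=1: ○○○○○○○
○○○○○○○
○○○○○○○
○○○○○○○
○○○●○○○
○○○v○○○
○○○○○○○
○○○○○○○
○○○○○○○
t=2: ○○○○○○○
○○○○○○○
○○○○○○○
○○○○○○○
○○○●○○○
○○<●○○○
○○○○○○○
○○○○○○○
○○○○○○○
t=3: ○○○○○○○
○○○○○○○
○○○○○○○
○○○○○○○
○○^●○○○
○○●●○○○
○○○○○○○
○○○○○○○
○○○○○○○
t=4: ○○○○○○○
○○○○○○○
○○○○○○○
○○○○○○○
○○●>○○○
○○●●○○○
○○○○○○○
○○○○○○○
○○○○○○○
t=5: ○○○○○○○
○○○○○○○
○○○○○○○
○○○^○○○
○○●○○○○
○○●●○○○
○○○○○○○
○○○○○○○
○○○○○○○
t=6: ○○○○○○○
○○○○○○○
○○○○○○○
○○○●>○○
○○●○○○○
○○●●○○○
○○○○○○○
○○○○○○○
○○○○○○○
t=7: ○○○○○○○
○○○○○○○
○○○○○○○
○○○●●○○
○○●○v○○
○○●●○○○
○○○○○○○
○○○○○○○
○○○○○○○
t=8: ○○○○○○○
○○○○○○○
○○○○○○○
○○○●●○○
○○●<●○○
○○●●○○○
○○○○○○○
○○○○○○○
○○○○○○○
t=9: ○○○○○○○
○○○○○○○
○○○○○○○
○○○^●○○
○○●●●○○
○○●●○○○
○○○○○○○
○○○○○○○
○○○○○○○
t=10: ○○○○○○○
○○○○○○○
○○○○○○○
○○<○●○○
○○●●●○○
○○●●○○○
○○○○○○○
○○○○○○○
○○○○○○○
t=11: ○○○○○○○
○○○○○○○
○○^○○○○
○○●○●○○
○○●●●○○
○○●●○○○
○○○○○○○
○○○○○○○
○○○○○○○
t=12: ○○○○○○○
○○○○○○○
○○●>○○○
○○●○●○○
○○●●●○○
○○●●○○○
○○○○○○○
○○○○○○○
○○○○○○○
t=13: ○○○○○○○
○○○○○○○
○○●●○○○
○○●v●○○
○○●●●○○
○○●●○○○
○○○○○○○
○○○○○○○
○○○○○○○
t=14: ○○○○○○○
○○○○○○○
○○●●○○○
○○<●●○○
○○●●●○○
○○●●○○○
○○○○○○○
○○○○○○○
○○○○○○○
t=15: ○○○○○○○
○○○○○○○
○○●●○○○
○○○●●○○
○○v●●○○
○○●●○○○
○○○○○○○
○○○○○○○
○○○○○○○
t=16: ○○○○○○○
○○○○○○○
○○●●○○○
○○○●●○○
○○○>●○○
○○●●○○○
○○○○○○○
○○○○○○○
○○○○○○○
t=17: ○○○○○○○
○○○○○○○
○○●●○○○
○○○^●○○
○○○○●○○
○○●●○○○
○○○○○○○
○○○○○○○
○○○○○○○
t=18: ○○○○○○○
○○○○○○○
○○●●○○○
○○<○●○○
○○○○●○○
○○●●○○○
○○○○○○○
○○○○○○○
○○○○○○○
t=19: ○○○○○○○
○○○○○○○
○○^●○○○
○○●○●○○
○○○○●○○
○○●●○○○
○○○○○○○
○○○○○○○
○○○○○○○
t=20: ○○○○○○○
○○○○○○○
○<○●○○○
○○●○●○○
○○○○●○○
○○●●○○○
○○○○○○○
○○○○○○○
○○○○○○○
t=21: ○○○○○○○
○^○○○○○
○●○●○○○
○○●○●○○
○○○○●○○
○○●●○○○
○○○○○○○
○○○○○○○
○○○○○○○
t=22: ○○○○○○○
○●>○○○○
○●○●○○○
○○●○●○○
○○○○●○○
○○●●○○○
○○○○○○○
○○○○○○○
○○○○○○○

1,2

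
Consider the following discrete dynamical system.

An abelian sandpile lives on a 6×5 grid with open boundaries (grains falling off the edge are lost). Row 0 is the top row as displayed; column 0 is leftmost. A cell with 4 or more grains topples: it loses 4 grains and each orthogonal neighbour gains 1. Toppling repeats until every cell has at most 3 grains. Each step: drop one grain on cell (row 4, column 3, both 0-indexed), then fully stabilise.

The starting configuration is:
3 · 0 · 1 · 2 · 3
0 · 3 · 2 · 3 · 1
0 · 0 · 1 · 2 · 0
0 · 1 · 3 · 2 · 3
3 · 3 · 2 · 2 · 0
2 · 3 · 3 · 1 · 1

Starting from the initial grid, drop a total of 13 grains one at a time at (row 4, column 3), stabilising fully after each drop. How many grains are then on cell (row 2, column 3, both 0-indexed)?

k=0  3 · 0 · 1 · 2 · 3
0 · 3 · 2 · 3 · 1
0 · 0 · 1 · 2 · 0
0 · 1 · 3 · 2 · 3
3 · 3 · 2 · 2 · 0
2 · 3 · 3 · 1 · 1
k=1  3 · 0 · 1 · 2 · 3
0 · 3 · 2 · 3 · 1
0 · 0 · 1 · 2 · 0
0 · 1 · 3 · 2 · 3
3 · 3 · 2 · 3 · 0
2 · 3 · 3 · 1 · 1
k=2  3 · 0 · 1 · 2 · 3
0 · 3 · 2 · 3 · 1
0 · 0 · 1 · 2 · 0
0 · 1 · 3 · 3 · 3
3 · 3 · 3 · 0 · 1
2 · 3 · 3 · 2 · 1
k=3  3 · 0 · 1 · 2 · 3
0 · 3 · 2 · 3 · 1
0 · 0 · 1 · 2 · 0
0 · 1 · 3 · 3 · 3
3 · 3 · 3 · 1 · 1
2 · 3 · 3 · 2 · 1
k=4  3 · 0 · 1 · 2 · 3
0 · 3 · 2 · 3 · 1
0 · 0 · 1 · 2 · 0
0 · 1 · 3 · 3 · 3
3 · 3 · 3 · 2 · 1
2 · 3 · 3 · 2 · 1
k=5  3 · 0 · 1 · 2 · 3
0 · 3 · 2 · 3 · 1
0 · 0 · 1 · 2 · 0
0 · 1 · 3 · 3 · 3
3 · 3 · 3 · 3 · 1
2 · 3 · 3 · 2 · 1
k=6  3 · 0 · 1 · 2 · 3
0 · 3 · 2 · 3 · 1
0 · 0 · 2 · 3 · 1
1 · 3 · 1 · 2 · 0
1 · 2 · 3 · 3 · 3
0 · 2 · 2 · 0 · 2
k=7  3 · 0 · 1 · 2 · 3
0 · 3 · 2 · 3 · 1
0 · 0 · 2 · 3 · 1
1 · 3 · 2 · 3 · 1
1 · 3 · 0 · 2 · 0
0 · 2 · 3 · 1 · 3
k=8  3 · 0 · 1 · 2 · 3
0 · 3 · 2 · 3 · 1
0 · 0 · 2 · 3 · 1
1 · 3 · 2 · 3 · 1
1 · 3 · 0 · 3 · 0
0 · 2 · 3 · 1 · 3
k=9  3 · 0 · 1 · 3 · 3
0 · 3 · 3 · 0 · 2
0 · 0 · 3 · 1 · 2
1 · 3 · 3 · 1 · 2
1 · 3 · 1 · 1 · 1
0 · 2 · 3 · 2 · 3
k=10  3 · 0 · 1 · 3 · 3
0 · 3 · 3 · 0 · 2
0 · 0 · 3 · 1 · 2
1 · 3 · 3 · 1 · 2
1 · 3 · 1 · 2 · 1
0 · 2 · 3 · 2 · 3
k=11  3 · 0 · 1 · 3 · 3
0 · 3 · 3 · 0 · 2
0 · 0 · 3 · 1 · 2
1 · 3 · 3 · 1 · 2
1 · 3 · 1 · 3 · 1
0 · 2 · 3 · 2 · 3
k=12  3 · 0 · 1 · 3 · 3
0 · 3 · 3 · 0 · 2
0 · 0 · 3 · 1 · 2
1 · 3 · 3 · 2 · 2
1 · 3 · 2 · 0 · 2
0 · 2 · 3 · 3 · 3
k=13  3 · 0 · 1 · 3 · 3
0 · 3 · 3 · 0 · 2
0 · 0 · 3 · 1 · 2
1 · 3 · 3 · 2 · 2
1 · 3 · 2 · 1 · 2
0 · 2 · 3 · 3 · 3

1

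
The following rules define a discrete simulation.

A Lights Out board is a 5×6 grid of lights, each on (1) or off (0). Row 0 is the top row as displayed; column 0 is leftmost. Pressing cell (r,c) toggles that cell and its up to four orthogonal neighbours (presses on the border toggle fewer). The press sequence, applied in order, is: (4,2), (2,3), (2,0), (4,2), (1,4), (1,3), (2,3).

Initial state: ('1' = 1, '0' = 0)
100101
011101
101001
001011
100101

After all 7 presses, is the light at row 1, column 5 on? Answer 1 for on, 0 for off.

0

0) 100101
011101
101001
001011
100101
1) 100101
011101
101001
000011
111001
2) 100101
011001
100111
000111
111001
3) 100101
111001
010111
100111
111001
4) 100101
111001
010111
101111
100101
5) 100111
111110
010101
101111
100101
6) 100011
110000
010001
101111
100101
7) 100011
110100
011111
101011
100101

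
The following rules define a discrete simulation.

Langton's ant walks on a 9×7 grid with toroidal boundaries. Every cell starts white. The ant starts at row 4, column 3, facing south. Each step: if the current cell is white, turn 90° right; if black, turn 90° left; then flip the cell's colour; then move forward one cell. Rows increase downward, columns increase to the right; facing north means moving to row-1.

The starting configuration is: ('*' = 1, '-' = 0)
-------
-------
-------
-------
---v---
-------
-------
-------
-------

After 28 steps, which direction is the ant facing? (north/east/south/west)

[0] -------
-------
-------
-------
---v---
-------
-------
-------
-------
[1] -------
-------
-------
-------
--<*---
-------
-------
-------
-------
[2] -------
-------
-------
--^----
--**---
-------
-------
-------
-------
[3] -------
-------
-------
--*>---
--**---
-------
-------
-------
-------
[4] -------
-------
-------
--**---
--*v---
-------
-------
-------
-------
[5] -------
-------
-------
--**---
--*->--
-------
-------
-------
-------
[6] -------
-------
-------
--**---
--*-*--
----v--
-------
-------
-------
[7] -------
-------
-------
--**---
--*-*--
---<*--
-------
-------
-------
[8] -------
-------
-------
--**---
--*^*--
---**--
-------
-------
-------
[9] -------
-------
-------
--**---
--**>--
---**--
-------
-------
-------
[10] -------
-------
-------
--**^--
--**---
---**--
-------
-------
-------
[11] -------
-------
-------
--***>-
--**---
---**--
-------
-------
-------
[12] -------
-------
-------
--****-
--**-v-
---**--
-------
-------
-------
[13] -------
-------
-------
--****-
--**<*-
---**--
-------
-------
-------
[14] -------
-------
-------
--**^*-
--****-
---**--
-------
-------
-------
[15] -------
-------
-------
--*<-*-
--****-
---**--
-------
-------
-------
[16] -------
-------
-------
--*--*-
--*v**-
---**--
-------
-------
-------
[17] -------
-------
-------
--*--*-
--*->*-
---**--
-------
-------
-------
[18] -------
-------
-------
--*-^*-
--*--*-
---**--
-------
-------
-------
[19] -------
-------
-------
--*-*>-
--*--*-
---**--
-------
-------
-------
[20] -------
-------
-----^-
--*-*--
--*--*-
---**--
-------
-------
-------
[21] -------
-------
-----*>
--*-*--
--*--*-
---**--
-------
-------
-------
[22] -------
-------
-----**
--*-*-v
--*--*-
---**--
-------
-------
-------
[23] -------
-------
-----**
--*-*<*
--*--*-
---**--
-------
-------
-------
[24] -------
-------
-----^*
--*-***
--*--*-
---**--
-------
-------
-------
[25] -------
-------
----<-*
--*-***
--*--*-
---**--
-------
-------
-------
[26] -------
----^--
----*-*
--*-***
--*--*-
---**--
-------
-------
-------
[27] -------
----*>-
----*-*
--*-***
--*--*-
---**--
-------
-------
-------
[28] -------
----**-
----*v*
--*-***
--*--*-
---**--
-------
-------
-------

south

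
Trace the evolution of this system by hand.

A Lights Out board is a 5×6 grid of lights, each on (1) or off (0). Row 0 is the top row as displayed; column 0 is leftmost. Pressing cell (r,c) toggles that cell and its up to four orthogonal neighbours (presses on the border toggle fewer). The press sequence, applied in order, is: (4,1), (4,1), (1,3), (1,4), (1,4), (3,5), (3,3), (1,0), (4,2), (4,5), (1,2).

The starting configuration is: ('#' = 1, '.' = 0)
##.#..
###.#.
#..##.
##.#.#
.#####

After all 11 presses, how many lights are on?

13

k=0  ##.#..
###.#.
#..##.
##.#.#
.#####
k=1  ##.#..
###.#.
#..##.
#..#.#
#..###
k=2  ##.#..
###.#.
#..##.
##.#.#
.#####
k=3  ##....
##.#..
#...#.
##.#.#
.#####
k=4  ##..#.
##..##
#.....
##.#.#
.#####
k=5  ##....
##.#..
#...#.
##.#.#
.#####
k=6  ##....
##.#..
#...##
##.##.
.####.
k=7  ##....
##.#..
#..###
###...
.##.#.
k=8  .#....
...#..
...###
###...
.##.#.
k=9  .#....
...#..
...###
##....
...##.
k=10  .#....
...#..
...###
##...#
...#.#
k=11  .##...
.##...
..####
##...#
...#.#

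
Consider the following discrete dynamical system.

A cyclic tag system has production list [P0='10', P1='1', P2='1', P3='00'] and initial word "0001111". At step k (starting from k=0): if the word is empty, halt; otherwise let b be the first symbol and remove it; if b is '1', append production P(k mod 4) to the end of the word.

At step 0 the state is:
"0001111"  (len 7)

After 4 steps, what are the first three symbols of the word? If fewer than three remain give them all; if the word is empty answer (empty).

0) "0001111"  (len 7)
1) "001111"  (len 6)
2) "01111"  (len 5)
3) "1111"  (len 4)
4) "11100"  (len 5)

111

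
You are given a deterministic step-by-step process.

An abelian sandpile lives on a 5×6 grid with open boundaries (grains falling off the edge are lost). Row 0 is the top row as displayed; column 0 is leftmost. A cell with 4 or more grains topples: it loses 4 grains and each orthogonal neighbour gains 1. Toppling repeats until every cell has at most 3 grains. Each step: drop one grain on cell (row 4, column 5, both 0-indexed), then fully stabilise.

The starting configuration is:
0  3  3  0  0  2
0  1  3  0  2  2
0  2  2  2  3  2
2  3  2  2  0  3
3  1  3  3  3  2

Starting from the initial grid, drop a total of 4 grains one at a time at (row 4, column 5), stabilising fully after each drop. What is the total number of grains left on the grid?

50

k=0  0  3  3  0  0  2
0  1  3  0  2  2
0  2  2  2  3  2
2  3  2  2  0  3
3  1  3  3  3  2
k=1  0  3  3  0  0  2
0  1  3  0  2  2
0  2  2  2  3  2
2  3  2  2  0  3
3  1  3  3  3  3
k=2  0  3  3  0  0  2
0  1  3  0  2  2
0  2  2  2  3  3
2  3  3  3  2  0
3  2  0  1  1  2
k=3  0  3  3  0  0  2
0  1  3  0  2  2
0  2  2  2  3  3
2  3  3  3  2  0
3  2  0  1  1  3
k=4  0  3  3  0  0  2
0  1  3  0  2  2
0  2  2  2  3  3
2  3  3  3  2  1
3  2  0  1  2  0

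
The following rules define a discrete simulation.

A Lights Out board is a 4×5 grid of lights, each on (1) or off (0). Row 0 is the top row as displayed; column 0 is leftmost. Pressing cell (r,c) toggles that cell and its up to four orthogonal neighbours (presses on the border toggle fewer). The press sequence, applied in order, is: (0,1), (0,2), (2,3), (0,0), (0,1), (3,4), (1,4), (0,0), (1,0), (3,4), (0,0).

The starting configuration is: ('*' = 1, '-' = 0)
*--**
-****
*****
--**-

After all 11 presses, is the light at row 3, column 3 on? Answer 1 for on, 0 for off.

t=0: *--**
-****
*****
--**-
t=1: -****
--***
*****
--**-
t=2: ----*
---**
*****
--**-
t=3: ----*
----*
**---
--*--
t=4: **--*
*---*
**---
--*--
t=5: --*-*
**--*
**---
--*--
t=6: --*-*
**--*
**--*
--***
t=7: --*--
**-*-
**---
--***
t=8: ***--
-*-*-
**---
--***
t=9: -**--
*--*-
-*---
--***
t=10: -**--
*--*-
-*--*
--*--
t=11: *-*--
---*-
-*--*
--*--

0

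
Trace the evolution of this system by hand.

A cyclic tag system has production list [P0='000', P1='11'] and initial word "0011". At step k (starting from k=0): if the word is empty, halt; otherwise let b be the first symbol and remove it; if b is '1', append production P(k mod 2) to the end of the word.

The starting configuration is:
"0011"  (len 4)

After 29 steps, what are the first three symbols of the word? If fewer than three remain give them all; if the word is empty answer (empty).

[0] "0011"  (len 4)
[1] "011"  (len 3)
[2] "11"  (len 2)
[3] "1000"  (len 4)
[4] "00011"  (len 5)
[5] "0011"  (len 4)
[6] "011"  (len 3)
[7] "11"  (len 2)
[8] "111"  (len 3)
[9] "11000"  (len 5)
[10] "100011"  (len 6)
[11] "00011000"  (len 8)
[12] "0011000"  (len 7)
[13] "011000"  (len 6)
[14] "11000"  (len 5)
[15] "1000000"  (len 7)
[16] "00000011"  (len 8)
[17] "0000011"  (len 7)
[18] "000011"  (len 6)
[19] "00011"  (len 5)
[20] "0011"  (len 4)
[21] "011"  (len 3)
[22] "11"  (len 2)
[23] "1000"  (len 4)
[24] "00011"  (len 5)
[25] "0011"  (len 4)
[26] "011"  (len 3)
[27] "11"  (len 2)
[28] "111"  (len 3)
[29] "11000"  (len 5)

110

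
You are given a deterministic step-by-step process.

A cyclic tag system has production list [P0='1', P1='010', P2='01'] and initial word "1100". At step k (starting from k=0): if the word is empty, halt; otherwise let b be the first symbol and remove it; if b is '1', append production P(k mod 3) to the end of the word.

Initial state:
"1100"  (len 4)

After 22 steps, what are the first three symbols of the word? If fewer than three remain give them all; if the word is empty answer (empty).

011

t=0: "1100"  (len 4)
t=1: "1001"  (len 4)
t=2: "001010"  (len 6)
t=3: "01010"  (len 5)
t=4: "1010"  (len 4)
t=5: "010010"  (len 6)
t=6: "10010"  (len 5)
t=7: "00101"  (len 5)
t=8: "0101"  (len 4)
t=9: "101"  (len 3)
t=10: "011"  (len 3)
t=11: "11"  (len 2)
t=12: "101"  (len 3)
t=13: "011"  (len 3)
t=14: "11"  (len 2)
t=15: "101"  (len 3)
t=16: "011"  (len 3)
t=17: "11"  (len 2)
t=18: "101"  (len 3)
t=19: "011"  (len 3)
t=20: "11"  (len 2)
t=21: "101"  (len 3)
t=22: "011"  (len 3)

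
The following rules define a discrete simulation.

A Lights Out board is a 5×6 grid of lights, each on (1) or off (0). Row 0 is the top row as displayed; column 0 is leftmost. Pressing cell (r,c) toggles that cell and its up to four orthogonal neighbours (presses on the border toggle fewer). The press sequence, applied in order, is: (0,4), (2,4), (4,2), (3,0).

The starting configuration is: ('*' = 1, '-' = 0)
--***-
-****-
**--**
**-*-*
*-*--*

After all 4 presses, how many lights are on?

t=0: --***-
-****-
**--**
**-*-*
*-*--*
t=1: --*--*
-***--
**--**
**-*-*
*-*--*
t=2: --*--*
-****-
**-*--
**-***
*-*--*
t=3: --*--*
-****-
**-*--
******
**-*-*
t=4: --*--*
-****-
-*-*--
--****
-*-*-*

15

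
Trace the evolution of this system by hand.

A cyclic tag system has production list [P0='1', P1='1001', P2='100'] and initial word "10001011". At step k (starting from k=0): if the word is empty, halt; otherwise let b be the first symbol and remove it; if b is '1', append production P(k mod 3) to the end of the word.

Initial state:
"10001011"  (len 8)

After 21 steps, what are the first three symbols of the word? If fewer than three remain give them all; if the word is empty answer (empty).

k=0  "10001011"  (len 8)
k=1  "00010111"  (len 8)
k=2  "0010111"  (len 7)
k=3  "010111"  (len 6)
k=4  "10111"  (len 5)
k=5  "01111001"  (len 8)
k=6  "1111001"  (len 7)
k=7  "1110011"  (len 7)
k=8  "1100111001"  (len 10)
k=9  "100111001100"  (len 12)
k=10  "001110011001"  (len 12)
k=11  "01110011001"  (len 11)
k=12  "1110011001"  (len 10)
k=13  "1100110011"  (len 10)
k=14  "1001100111001"  (len 13)
k=15  "001100111001100"  (len 15)
k=16  "01100111001100"  (len 14)
k=17  "1100111001100"  (len 13)
k=18  "100111001100100"  (len 15)
k=19  "001110011001001"  (len 15)
k=20  "01110011001001"  (len 14)
k=21  "1110011001001"  (len 13)

111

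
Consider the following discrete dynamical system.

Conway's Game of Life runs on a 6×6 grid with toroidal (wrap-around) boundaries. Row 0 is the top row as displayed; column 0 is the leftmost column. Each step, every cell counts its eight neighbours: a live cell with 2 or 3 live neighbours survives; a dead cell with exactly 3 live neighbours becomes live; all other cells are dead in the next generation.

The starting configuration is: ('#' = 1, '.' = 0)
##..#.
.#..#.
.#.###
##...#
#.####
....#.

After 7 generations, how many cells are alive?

2

gen 0: ##..#.
.#..#.
.#.###
##...#
#.####
....#.
gen 1: ##.##.
.#....
.#.#..
......
..##..
..#...
gen 2: ##.#..
.#.##.
..#...
...#..
..##..
....#.
gen 3: ##.#.#
##.##.
..#.#.
...#..
..###.
.#..#.
gen 4: ...#..
......
.##.##
......
..#.#.
.#....
gen 5: ......
..###.
......
.##.##
......
..##..
gen 6: ....#.
...#..
.#...#
......
.#..#.
......
gen 7: ......
....#.
......
#.....
......
......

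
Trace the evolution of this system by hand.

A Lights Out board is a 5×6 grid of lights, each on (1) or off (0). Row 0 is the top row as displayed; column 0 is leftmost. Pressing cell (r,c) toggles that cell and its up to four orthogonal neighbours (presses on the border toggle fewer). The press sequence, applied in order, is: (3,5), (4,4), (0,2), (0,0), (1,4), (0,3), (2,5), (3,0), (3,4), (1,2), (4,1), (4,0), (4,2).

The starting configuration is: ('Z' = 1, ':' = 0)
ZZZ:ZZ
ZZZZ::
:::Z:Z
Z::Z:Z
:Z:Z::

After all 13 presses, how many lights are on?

k=0  ZZZ:ZZ
ZZZZ::
:::Z:Z
Z::Z:Z
:Z:Z::
k=1  ZZZ:ZZ
ZZZZ::
:::Z::
Z::ZZ:
:Z:Z:Z
k=2  ZZZ:ZZ
ZZZZ::
:::Z::
Z::Z::
:Z::Z:
k=3  Z::ZZZ
ZZ:Z::
:::Z::
Z::Z::
:Z::Z:
k=4  :Z:ZZZ
:Z:Z::
:::Z::
Z::Z::
:Z::Z:
k=5  :Z:Z:Z
:Z::ZZ
:::ZZ:
Z::Z::
:Z::Z:
k=6  :ZZ:ZZ
:Z:ZZZ
:::ZZ:
Z::Z::
:Z::Z:
k=7  :ZZ:ZZ
:Z:ZZ:
:::Z:Z
Z::Z:Z
:Z::Z:
k=8  :ZZ:ZZ
:Z:ZZ:
Z::Z:Z
:Z:Z:Z
ZZ::Z:
k=9  :ZZ:ZZ
:Z:ZZ:
Z::ZZZ
:Z::Z:
ZZ::::
k=10  :Z::ZZ
::Z:Z:
Z:ZZZZ
:Z::Z:
ZZ::::
k=11  :Z::ZZ
::Z:Z:
Z:ZZZZ
::::Z:
::Z:::
k=12  :Z::ZZ
::Z:Z:
Z:ZZZZ
Z:::Z:
ZZZ:::
k=13  :Z::ZZ
::Z:Z:
Z:ZZZZ
Z:Z:Z:
Z::Z::

15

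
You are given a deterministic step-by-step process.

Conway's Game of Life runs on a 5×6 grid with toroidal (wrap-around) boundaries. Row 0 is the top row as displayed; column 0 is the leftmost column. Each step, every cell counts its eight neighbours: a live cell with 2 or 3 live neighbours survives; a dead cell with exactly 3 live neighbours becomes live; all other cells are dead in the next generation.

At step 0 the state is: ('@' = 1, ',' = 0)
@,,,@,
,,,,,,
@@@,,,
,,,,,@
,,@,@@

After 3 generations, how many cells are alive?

k=0  @,,,@,
,,,,,,
@@@,,,
,,,,,@
,,@,@@
k=1  ,,,@@,
@,,,,@
@@,,,,
,,@@@@
@,,@@,
k=2  @,,@,,
@@,,@@
,@@@,,
,,@,,,
,,,,,,
k=3  @@,,@,
,,,,@@
,,,@@@
,@@@,,
,,,,,,

11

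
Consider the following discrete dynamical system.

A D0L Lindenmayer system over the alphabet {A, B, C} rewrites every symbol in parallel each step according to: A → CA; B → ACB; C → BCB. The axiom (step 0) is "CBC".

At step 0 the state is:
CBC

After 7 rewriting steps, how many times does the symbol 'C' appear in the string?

1526

step 0: CBC
step 1: BCBACBBCB
step 2: ACBBCBACBCABCBACBACBBCBACB
step 3: CABCBACBACBBCBACBCABCBACBBCBCAACBBCBACBCABCBACBCABCBACBACBBCBACBCABCBACB
step 4: BCBCAACBBCBACBCABCBACBCABCBACBACBBCBACBCABCBACBBCBCAACBBCB…ACBCABCBACBCABCBACBACBBCBACBCABCBACBBCBCAACBBCBACBCABCBACB  (len 199)
step 5: ACBBCBACBBCBCACABCBACBACBBCBACBCABCBACBBCBCAACBBCBACBCABCB…BCBACBBCBCACABCBACBACBBCBACBCABCBACBBCBCAACBBCBACBCABCBACB  (len 551)
step 6: CABCBACBACBBCBACBCABCBACBACBBCBACBBCBCABCBCAACBBCBACBCABCB…BCBACBBCBCACABCBACBACBBCBACBCABCBACBBCBCAACBBCBACBCABCBACB  (len 1526)
step 7: BCBCAACBBCBACBCABCBACBCABCBACBACBBCBACBCABCBACBBCBCAACBBCB…BCBACBBCBCACABCBACBACBBCBACBCABCBACBBCBCAACBBCBACBCABCBACB  (len 4226)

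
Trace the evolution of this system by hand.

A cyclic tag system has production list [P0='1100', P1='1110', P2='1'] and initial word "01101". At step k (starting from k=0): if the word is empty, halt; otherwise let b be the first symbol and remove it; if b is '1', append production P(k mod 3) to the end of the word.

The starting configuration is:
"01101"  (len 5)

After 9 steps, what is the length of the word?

k=0  "01101"  (len 5)
k=1  "1101"  (len 4)
k=2  "1011110"  (len 7)
k=3  "0111101"  (len 7)
k=4  "111101"  (len 6)
k=5  "111011110"  (len 9)
k=6  "110111101"  (len 9)
k=7  "101111011100"  (len 12)
k=8  "011110111001110"  (len 15)
k=9  "11110111001110"  (len 14)

14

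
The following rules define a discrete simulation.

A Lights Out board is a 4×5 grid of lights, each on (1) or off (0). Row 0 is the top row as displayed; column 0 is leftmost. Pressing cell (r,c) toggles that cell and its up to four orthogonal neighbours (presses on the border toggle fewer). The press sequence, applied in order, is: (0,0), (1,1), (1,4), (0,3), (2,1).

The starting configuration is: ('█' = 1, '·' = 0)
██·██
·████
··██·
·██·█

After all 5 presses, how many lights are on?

10

t=0: ██·██
·████
··██·
·██·█
t=1: ···██
█████
··██·
·██·█
t=2: ·█·██
···██
·███·
·██·█
t=3: ·█·█·
·····
·████
·██·█
t=4: ·██·█
···█·
·████
·██·█
t=5: ·██·█
·█·█·
█··██
··█·█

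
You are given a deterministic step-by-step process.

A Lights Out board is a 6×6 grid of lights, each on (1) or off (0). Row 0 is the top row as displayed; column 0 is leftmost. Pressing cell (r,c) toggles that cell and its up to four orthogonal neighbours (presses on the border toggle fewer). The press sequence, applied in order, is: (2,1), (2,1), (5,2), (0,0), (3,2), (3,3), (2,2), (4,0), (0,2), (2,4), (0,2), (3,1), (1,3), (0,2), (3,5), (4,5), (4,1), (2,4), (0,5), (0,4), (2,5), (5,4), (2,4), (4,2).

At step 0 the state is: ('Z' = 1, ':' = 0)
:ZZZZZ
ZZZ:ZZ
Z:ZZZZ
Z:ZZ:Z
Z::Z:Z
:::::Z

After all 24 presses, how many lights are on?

step 0: :ZZZZZ
ZZZ:ZZ
Z:ZZZZ
Z:ZZ:Z
Z::Z:Z
:::::Z
step 1: :ZZZZZ
Z:Z:ZZ
:Z:ZZZ
ZZZZ:Z
Z::Z:Z
:::::Z
step 2: :ZZZZZ
ZZZ:ZZ
Z:ZZZZ
Z:ZZ:Z
Z::Z:Z
:::::Z
step 3: :ZZZZZ
ZZZ:ZZ
Z:ZZZZ
Z:ZZ:Z
Z:ZZ:Z
:ZZZ:Z
step 4: Z:ZZZZ
:ZZ:ZZ
Z:ZZZZ
Z:ZZ:Z
Z:ZZ:Z
:ZZZ:Z
step 5: Z:ZZZZ
:ZZ:ZZ
Z::ZZZ
ZZ:::Z
Z::Z:Z
:ZZZ:Z
step 6: Z:ZZZZ
:ZZ:ZZ
Z:::ZZ
ZZZZZZ
Z::::Z
:ZZZ:Z
step 7: Z:ZZZZ
:Z::ZZ
ZZZZZZ
ZZ:ZZZ
Z::::Z
:ZZZ:Z
step 8: Z:ZZZZ
:Z::ZZ
ZZZZZZ
:Z:ZZZ
:Z:::Z
ZZZZ:Z
step 9: ZZ::ZZ
:ZZ:ZZ
ZZZZZZ
:Z:ZZZ
:Z:::Z
ZZZZ:Z
step 10: ZZ::ZZ
:ZZ::Z
ZZZ:::
:Z:Z:Z
:Z:::Z
ZZZZ:Z
step 11: Z:ZZZZ
:Z:::Z
ZZZ:::
:Z:Z:Z
:Z:::Z
ZZZZ:Z
step 12: Z:ZZZZ
:Z:::Z
Z:Z:::
Z:ZZ:Z
:::::Z
ZZZZ:Z
step 13: Z:Z:ZZ
:ZZZZZ
Z:ZZ::
Z:ZZ:Z
:::::Z
ZZZZ:Z
step 14: ZZ:ZZZ
:Z:ZZZ
Z:ZZ::
Z:ZZ:Z
:::::Z
ZZZZ:Z
step 15: ZZ:ZZZ
:Z:ZZZ
Z:ZZ:Z
Z:ZZZ:
::::::
ZZZZ:Z
step 16: ZZ:ZZZ
:Z:ZZZ
Z:ZZ:Z
Z:ZZZZ
::::ZZ
ZZZZ::
step 17: ZZ:ZZZ
:Z:ZZZ
Z:ZZ:Z
ZZZZZZ
ZZZ:ZZ
Z:ZZ::
step 18: ZZ:ZZZ
:Z:Z:Z
Z:Z:Z:
ZZZZ:Z
ZZZ:ZZ
Z:ZZ::
step 19: ZZ:Z::
:Z:Z::
Z:Z:Z:
ZZZZ:Z
ZZZ:ZZ
Z:ZZ::
step 20: ZZ::ZZ
:Z:ZZ:
Z:Z:Z:
ZZZZ:Z
ZZZ:ZZ
Z:ZZ::
step 21: ZZ::ZZ
:Z:ZZZ
Z:Z::Z
ZZZZ::
ZZZ:ZZ
Z:ZZ::
step 22: ZZ::ZZ
:Z:ZZZ
Z:Z::Z
ZZZZ::
ZZZ::Z
Z:Z:ZZ
step 23: ZZ::ZZ
:Z:Z:Z
Z:ZZZ:
ZZZZZ:
ZZZ::Z
Z:Z:ZZ
step 24: ZZ::ZZ
:Z:Z:Z
Z:ZZZ:
ZZ:ZZ:
Z::Z:Z
Z:::ZZ

21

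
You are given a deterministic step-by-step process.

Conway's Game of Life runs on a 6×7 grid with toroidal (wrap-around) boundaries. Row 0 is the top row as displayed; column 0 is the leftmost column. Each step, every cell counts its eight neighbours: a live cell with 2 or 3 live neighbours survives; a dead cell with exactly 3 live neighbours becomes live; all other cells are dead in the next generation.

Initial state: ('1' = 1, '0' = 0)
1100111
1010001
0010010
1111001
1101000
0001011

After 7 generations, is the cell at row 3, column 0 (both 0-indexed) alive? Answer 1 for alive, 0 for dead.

1

k=0  1100111
1010001
0010010
1111001
1101000
0001011
k=1  0111100
0011100
0000010
0001101
0001010
0001000
k=2  0100000
0100010
0010010
0001001
0011010
0000000
k=3  0000000
0110000
0010111
0001011
0011100
0010000
k=4  0110000
0111010
1110101
0000001
0010110
0010000
k=5  0000000
0000111
0000101
0010101
0001010
0010000
k=6  0000010
0000101
1000101
0000101
0011110
0000000
k=7  0000010
1000101
1001101
1000001
0001110
0001010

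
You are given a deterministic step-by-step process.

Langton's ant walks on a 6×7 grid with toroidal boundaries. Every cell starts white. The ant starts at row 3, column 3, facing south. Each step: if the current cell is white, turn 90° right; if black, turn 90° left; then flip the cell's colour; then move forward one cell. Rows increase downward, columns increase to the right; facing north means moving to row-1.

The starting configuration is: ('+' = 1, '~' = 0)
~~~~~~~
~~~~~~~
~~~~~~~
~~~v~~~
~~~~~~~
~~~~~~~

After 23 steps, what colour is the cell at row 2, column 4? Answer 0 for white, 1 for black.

gen 0: ~~~~~~~
~~~~~~~
~~~~~~~
~~~v~~~
~~~~~~~
~~~~~~~
gen 1: ~~~~~~~
~~~~~~~
~~~~~~~
~~<+~~~
~~~~~~~
~~~~~~~
gen 2: ~~~~~~~
~~~~~~~
~~^~~~~
~~++~~~
~~~~~~~
~~~~~~~
gen 3: ~~~~~~~
~~~~~~~
~~+>~~~
~~++~~~
~~~~~~~
~~~~~~~
gen 4: ~~~~~~~
~~~~~~~
~~++~~~
~~+v~~~
~~~~~~~
~~~~~~~
gen 5: ~~~~~~~
~~~~~~~
~~++~~~
~~+~>~~
~~~~~~~
~~~~~~~
gen 6: ~~~~~~~
~~~~~~~
~~++~~~
~~+~+~~
~~~~v~~
~~~~~~~
gen 7: ~~~~~~~
~~~~~~~
~~++~~~
~~+~+~~
~~~<+~~
~~~~~~~
gen 8: ~~~~~~~
~~~~~~~
~~++~~~
~~+^+~~
~~~++~~
~~~~~~~
gen 9: ~~~~~~~
~~~~~~~
~~++~~~
~~++>~~
~~~++~~
~~~~~~~
gen 10: ~~~~~~~
~~~~~~~
~~++^~~
~~++~~~
~~~++~~
~~~~~~~
gen 11: ~~~~~~~
~~~~~~~
~~+++>~
~~++~~~
~~~++~~
~~~~~~~
gen 12: ~~~~~~~
~~~~~~~
~~++++~
~~++~v~
~~~++~~
~~~~~~~
gen 13: ~~~~~~~
~~~~~~~
~~++++~
~~++<+~
~~~++~~
~~~~~~~
gen 14: ~~~~~~~
~~~~~~~
~~++^+~
~~++++~
~~~++~~
~~~~~~~
gen 15: ~~~~~~~
~~~~~~~
~~+<~+~
~~++++~
~~~++~~
~~~~~~~
gen 16: ~~~~~~~
~~~~~~~
~~+~~+~
~~+v++~
~~~++~~
~~~~~~~
gen 17: ~~~~~~~
~~~~~~~
~~+~~+~
~~+~>+~
~~~++~~
~~~~~~~
gen 18: ~~~~~~~
~~~~~~~
~~+~^+~
~~+~~+~
~~~++~~
~~~~~~~
gen 19: ~~~~~~~
~~~~~~~
~~+~+>~
~~+~~+~
~~~++~~
~~~~~~~
gen 20: ~~~~~~~
~~~~~^~
~~+~+~~
~~+~~+~
~~~++~~
~~~~~~~
gen 21: ~~~~~~~
~~~~~+>
~~+~+~~
~~+~~+~
~~~++~~
~~~~~~~
gen 22: ~~~~~~~
~~~~~++
~~+~+~v
~~+~~+~
~~~++~~
~~~~~~~
gen 23: ~~~~~~~
~~~~~++
~~+~+<+
~~+~~+~
~~~++~~
~~~~~~~

1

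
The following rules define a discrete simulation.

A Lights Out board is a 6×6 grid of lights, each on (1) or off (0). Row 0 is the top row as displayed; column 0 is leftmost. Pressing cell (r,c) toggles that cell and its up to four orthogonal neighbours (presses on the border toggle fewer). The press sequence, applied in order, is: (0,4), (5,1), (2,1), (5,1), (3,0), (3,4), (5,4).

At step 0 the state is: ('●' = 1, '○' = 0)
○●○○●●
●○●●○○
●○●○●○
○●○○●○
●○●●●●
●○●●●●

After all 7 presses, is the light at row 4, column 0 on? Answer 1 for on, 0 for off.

t=0: ○●○○●●
●○●●○○
●○●○●○
○●○○●○
●○●●●●
●○●●●●
t=1: ○●○●○○
●○●●●○
●○●○●○
○●○○●○
●○●●●●
●○●●●●
t=2: ○●○●○○
●○●●●○
●○●○●○
○●○○●○
●●●●●●
○●○●●●
t=3: ○●○●○○
●●●●●○
○●○○●○
○○○○●○
●●●●●●
○●○●●●
t=4: ○●○●○○
●●●●●○
○●○○●○
○○○○●○
●○●●●●
●○●●●●
t=5: ○●○●○○
●●●●●○
●●○○●○
●●○○●○
○○●●●●
●○●●●●
t=6: ○●○●○○
●●●●●○
●●○○○○
●●○●○●
○○●●○●
●○●●●●
t=7: ○●○●○○
●●●●●○
●●○○○○
●●○●○●
○○●●●●
●○●○○○

0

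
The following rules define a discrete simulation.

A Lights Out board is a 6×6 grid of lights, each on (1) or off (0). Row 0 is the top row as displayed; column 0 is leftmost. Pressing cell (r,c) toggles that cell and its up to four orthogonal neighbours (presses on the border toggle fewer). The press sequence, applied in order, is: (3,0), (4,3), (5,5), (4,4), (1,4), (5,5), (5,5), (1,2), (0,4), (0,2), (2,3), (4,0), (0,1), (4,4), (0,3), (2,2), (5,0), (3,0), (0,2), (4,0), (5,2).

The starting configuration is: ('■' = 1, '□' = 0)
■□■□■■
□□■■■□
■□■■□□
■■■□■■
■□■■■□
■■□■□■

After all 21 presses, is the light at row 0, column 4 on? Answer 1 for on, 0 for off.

k=0  ■□■□■■
□□■■■□
■□■■□□
■■■□■■
■□■■■□
■■□■□■
k=1  ■□■□■■
□□■■■□
□□■■□□
□□■□■■
□□■■■□
■■□■□■
k=2  ■□■□■■
□□■■■□
□□■■□□
□□■■■■
□□□□□□
■■□□□■
k=3  ■□■□■■
□□■■■□
□□■■□□
□□■■■■
□□□□□■
■■□□■□
k=4  ■□■□■■
□□■■■□
□□■■□□
□□■■□■
□□□■■□
■■□□□□
k=5  ■□■□□■
□□■□□■
□□■■■□
□□■■□■
□□□■■□
■■□□□□
k=6  ■□■□□■
□□■□□■
□□■■■□
□□■■□■
□□□■■■
■■□□■■
k=7  ■□■□□■
□□■□□■
□□■■■□
□□■■□■
□□□■■□
■■□□□□
k=8  ■□□□□■
□■□■□■
□□□■■□
□□■■□■
□□□■■□
■■□□□□
k=9  ■□□■■□
□■□■■■
□□□■■□
□□■■□■
□□□■■□
■■□□□□
k=10  ■■■□■□
□■■■■■
□□□■■□
□□■■□■
□□□■■□
■■□□□□
k=11  ■■■□■□
□■■□■■
□□■□□□
□□■□□■
□□□■■□
■■□□□□
k=12  ■■■□■□
□■■□■■
□□■□□□
■□■□□■
■■□■■□
□■□□□□
k=13  □□□□■□
□□■□■■
□□■□□□
■□■□□■
■■□■■□
□■□□□□
k=14  □□□□■□
□□■□■■
□□■□□□
■□■□■■
■■□□□■
□■□□■□
k=15  □□■■□□
□□■■■■
□□■□□□
■□■□■■
■■□□□■
□■□□■□
k=16  □□■■□□
□□□■■■
□■□■□□
■□□□■■
■■□□□■
□■□□■□
k=17  □□■■□□
□□□■■■
□■□■□□
■□□□■■
□■□□□■
■□□□■□
k=18  □□■■□□
□□□■■■
■■□■□□
□■□□■■
■■□□□■
■□□□■□
k=19  □■□□□□
□□■■■■
■■□■□□
□■□□■■
■■□□□■
■□□□■□
k=20  □■□□□□
□□■■■■
■■□■□□
■■□□■■
□□□□□■
□□□□■□
k=21  □■□□□□
□□■■■■
■■□■□□
■■□□■■
□□■□□■
□■■■■□

0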